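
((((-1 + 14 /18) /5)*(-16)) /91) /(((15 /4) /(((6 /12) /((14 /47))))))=1504 /429975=0.00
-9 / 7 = -1.29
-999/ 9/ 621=-37/ 207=-0.18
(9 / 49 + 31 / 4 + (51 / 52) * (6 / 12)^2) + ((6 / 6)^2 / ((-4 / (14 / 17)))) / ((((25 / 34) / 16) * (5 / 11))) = -2136669 / 1274000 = -1.68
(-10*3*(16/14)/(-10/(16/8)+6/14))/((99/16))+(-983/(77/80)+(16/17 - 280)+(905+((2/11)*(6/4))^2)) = -17022686/43197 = -394.07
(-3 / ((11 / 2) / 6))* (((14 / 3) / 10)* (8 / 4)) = -168 / 55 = -3.05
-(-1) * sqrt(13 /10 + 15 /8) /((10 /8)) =sqrt(1270) /25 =1.43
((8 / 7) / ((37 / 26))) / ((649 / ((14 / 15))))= 416 / 360195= 0.00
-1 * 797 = -797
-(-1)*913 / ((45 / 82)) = 74866 / 45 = 1663.69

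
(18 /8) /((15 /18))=27 /10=2.70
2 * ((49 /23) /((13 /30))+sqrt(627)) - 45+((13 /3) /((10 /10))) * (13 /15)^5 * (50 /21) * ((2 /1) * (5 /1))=1748510189 /114434775+2 * sqrt(627)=65.36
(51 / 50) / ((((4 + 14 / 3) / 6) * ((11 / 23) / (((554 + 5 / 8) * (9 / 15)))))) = 140524227 / 286000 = 491.34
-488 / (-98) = 244 / 49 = 4.98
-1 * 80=-80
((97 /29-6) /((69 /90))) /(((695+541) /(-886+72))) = 156695 /68701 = 2.28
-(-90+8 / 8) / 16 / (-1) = -89 / 16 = -5.56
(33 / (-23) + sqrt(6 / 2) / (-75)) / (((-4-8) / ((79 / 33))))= 79 * sqrt(3) / 29700 + 79 / 276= 0.29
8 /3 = 2.67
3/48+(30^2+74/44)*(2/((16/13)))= 64473/44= 1465.30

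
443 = 443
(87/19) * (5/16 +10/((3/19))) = 88595/304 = 291.43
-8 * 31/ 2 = -124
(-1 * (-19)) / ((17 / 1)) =19 / 17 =1.12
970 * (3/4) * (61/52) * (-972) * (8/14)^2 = -172539720/637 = -270862.98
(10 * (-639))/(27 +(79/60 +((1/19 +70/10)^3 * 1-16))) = -2629740600/149435041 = -17.60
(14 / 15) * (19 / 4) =133 / 30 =4.43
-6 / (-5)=6 / 5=1.20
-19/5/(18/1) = -19/90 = -0.21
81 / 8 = 10.12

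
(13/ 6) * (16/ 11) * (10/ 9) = 1040/ 297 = 3.50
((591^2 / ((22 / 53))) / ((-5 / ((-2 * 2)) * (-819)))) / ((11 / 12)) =-49365048 / 55055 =-896.65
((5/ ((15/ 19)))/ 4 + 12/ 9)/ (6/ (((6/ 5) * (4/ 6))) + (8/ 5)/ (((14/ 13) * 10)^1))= 6125/ 16062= 0.38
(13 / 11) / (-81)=-13 / 891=-0.01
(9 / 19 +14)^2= 75625 / 361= 209.49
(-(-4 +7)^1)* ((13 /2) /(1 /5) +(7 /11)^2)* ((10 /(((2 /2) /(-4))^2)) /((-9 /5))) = 3185200 /363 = 8774.66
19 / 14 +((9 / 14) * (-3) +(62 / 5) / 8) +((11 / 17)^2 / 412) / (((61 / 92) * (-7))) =248707159 / 254210180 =0.98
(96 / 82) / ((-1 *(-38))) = 24 / 779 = 0.03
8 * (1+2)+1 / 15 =361 / 15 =24.07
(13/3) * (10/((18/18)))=43.33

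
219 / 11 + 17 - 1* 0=406 / 11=36.91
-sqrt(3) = -1.73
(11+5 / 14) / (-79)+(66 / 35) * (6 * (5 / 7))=7.94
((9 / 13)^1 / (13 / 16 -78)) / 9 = -16 / 16055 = -0.00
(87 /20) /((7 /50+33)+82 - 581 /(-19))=8265 /276866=0.03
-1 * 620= -620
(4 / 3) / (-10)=-2 / 15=-0.13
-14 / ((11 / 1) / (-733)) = 10262 / 11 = 932.91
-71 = -71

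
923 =923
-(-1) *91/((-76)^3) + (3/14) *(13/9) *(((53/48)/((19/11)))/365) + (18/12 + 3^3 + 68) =96.50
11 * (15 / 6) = 55 / 2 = 27.50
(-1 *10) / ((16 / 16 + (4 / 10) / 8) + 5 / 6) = -600 / 113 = -5.31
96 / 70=48 / 35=1.37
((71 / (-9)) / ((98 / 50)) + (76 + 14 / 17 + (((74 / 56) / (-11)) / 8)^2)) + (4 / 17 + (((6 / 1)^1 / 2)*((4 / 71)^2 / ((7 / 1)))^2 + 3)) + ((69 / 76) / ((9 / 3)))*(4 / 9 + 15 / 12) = 76.55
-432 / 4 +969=861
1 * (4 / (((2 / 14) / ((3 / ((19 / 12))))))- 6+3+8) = 1103 / 19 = 58.05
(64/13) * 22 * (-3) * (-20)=84480/13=6498.46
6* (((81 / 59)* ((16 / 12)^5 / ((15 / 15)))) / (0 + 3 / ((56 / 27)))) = 114688 / 4779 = 24.00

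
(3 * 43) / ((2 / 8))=516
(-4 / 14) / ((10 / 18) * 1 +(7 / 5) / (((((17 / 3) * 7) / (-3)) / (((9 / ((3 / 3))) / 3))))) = -765 / 637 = -1.20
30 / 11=2.73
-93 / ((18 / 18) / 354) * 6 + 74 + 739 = -196719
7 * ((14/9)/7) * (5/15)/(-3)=-14/81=-0.17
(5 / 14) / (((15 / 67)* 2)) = 0.80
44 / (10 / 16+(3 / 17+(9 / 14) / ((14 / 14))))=3808 / 125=30.46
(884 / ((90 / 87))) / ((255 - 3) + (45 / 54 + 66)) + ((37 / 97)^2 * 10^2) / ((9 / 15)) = 7270869872 / 269991255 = 26.93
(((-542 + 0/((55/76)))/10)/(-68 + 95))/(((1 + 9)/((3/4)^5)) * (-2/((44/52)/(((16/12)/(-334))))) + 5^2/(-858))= -5.45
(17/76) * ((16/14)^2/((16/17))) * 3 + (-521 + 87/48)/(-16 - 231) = 45183/14896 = 3.03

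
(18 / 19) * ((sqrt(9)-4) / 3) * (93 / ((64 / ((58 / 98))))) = -8091 / 29792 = -0.27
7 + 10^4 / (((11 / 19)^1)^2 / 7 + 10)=25447737 / 25391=1002.23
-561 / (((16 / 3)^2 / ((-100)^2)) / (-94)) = 148314375 / 8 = 18539296.88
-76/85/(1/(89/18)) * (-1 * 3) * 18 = 20292/85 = 238.73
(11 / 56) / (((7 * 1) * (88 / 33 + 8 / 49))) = 33 / 3328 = 0.01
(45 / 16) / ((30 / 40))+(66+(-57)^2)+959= 17111 / 4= 4277.75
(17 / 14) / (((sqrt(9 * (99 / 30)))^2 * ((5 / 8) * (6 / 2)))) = 136 / 6237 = 0.02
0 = 0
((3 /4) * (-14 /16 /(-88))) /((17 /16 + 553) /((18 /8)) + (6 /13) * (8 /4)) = 273 /9048512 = 0.00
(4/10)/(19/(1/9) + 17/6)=0.00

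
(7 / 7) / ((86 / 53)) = 53 / 86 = 0.62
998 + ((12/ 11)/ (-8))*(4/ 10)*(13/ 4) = 219521/ 220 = 997.82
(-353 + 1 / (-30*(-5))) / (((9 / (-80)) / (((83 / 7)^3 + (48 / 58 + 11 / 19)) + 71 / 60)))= 2004929369723254 / 382710825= 5238757.93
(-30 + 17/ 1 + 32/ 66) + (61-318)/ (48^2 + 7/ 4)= -3843023/ 304359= -12.63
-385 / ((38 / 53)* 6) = -89.50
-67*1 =-67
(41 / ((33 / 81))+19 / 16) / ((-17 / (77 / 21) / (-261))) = 1559127 / 272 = 5732.08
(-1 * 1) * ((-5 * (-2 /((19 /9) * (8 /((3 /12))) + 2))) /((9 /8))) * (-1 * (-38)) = -1520 /313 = -4.86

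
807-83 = 724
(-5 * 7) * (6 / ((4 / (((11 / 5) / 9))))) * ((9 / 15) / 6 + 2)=-539 / 20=-26.95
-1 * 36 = -36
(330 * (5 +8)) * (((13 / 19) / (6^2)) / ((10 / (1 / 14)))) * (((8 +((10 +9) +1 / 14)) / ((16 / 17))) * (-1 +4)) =11977537 / 238336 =50.25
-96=-96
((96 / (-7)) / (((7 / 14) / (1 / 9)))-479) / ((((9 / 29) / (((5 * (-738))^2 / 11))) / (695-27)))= -98894619850800 / 77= -1284345712348.05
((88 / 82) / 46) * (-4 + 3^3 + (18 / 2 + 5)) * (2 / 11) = 148 / 943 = 0.16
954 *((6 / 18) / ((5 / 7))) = 2226 / 5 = 445.20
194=194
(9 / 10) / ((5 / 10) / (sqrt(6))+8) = 864 / 7675 - 9 * sqrt(6) / 7675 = 0.11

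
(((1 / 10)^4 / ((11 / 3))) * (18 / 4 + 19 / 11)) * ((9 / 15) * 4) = 1233 / 3025000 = 0.00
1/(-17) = -1/17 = -0.06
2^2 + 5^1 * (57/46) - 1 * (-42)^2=-80675/46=-1753.80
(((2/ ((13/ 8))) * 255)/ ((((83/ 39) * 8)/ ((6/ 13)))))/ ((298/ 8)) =36720/ 160771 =0.23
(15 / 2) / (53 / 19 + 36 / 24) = 285 / 163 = 1.75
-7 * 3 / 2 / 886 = -21 / 1772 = -0.01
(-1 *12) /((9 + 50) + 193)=-1 /21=-0.05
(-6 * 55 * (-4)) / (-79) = -1320 / 79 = -16.71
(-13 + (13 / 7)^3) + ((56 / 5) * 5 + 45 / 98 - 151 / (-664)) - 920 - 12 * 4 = -209055419 / 227752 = -917.91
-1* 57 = -57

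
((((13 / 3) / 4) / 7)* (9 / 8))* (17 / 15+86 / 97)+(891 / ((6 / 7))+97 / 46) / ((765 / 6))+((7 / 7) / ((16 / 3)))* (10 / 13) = 8.67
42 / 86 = 0.49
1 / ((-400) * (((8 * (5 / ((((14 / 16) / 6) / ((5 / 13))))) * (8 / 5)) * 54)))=-91 / 331776000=-0.00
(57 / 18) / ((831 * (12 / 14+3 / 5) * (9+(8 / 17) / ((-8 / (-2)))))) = 133 / 463698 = 0.00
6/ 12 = 1/ 2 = 0.50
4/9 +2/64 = 0.48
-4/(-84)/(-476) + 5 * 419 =20941619/9996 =2095.00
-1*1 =-1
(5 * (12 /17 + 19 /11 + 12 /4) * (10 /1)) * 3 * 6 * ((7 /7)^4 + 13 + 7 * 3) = 32004000 /187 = 171144.39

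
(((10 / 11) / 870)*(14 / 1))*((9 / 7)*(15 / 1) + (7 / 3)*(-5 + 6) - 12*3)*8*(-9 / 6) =2416 / 957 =2.52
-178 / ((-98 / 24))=2136 / 49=43.59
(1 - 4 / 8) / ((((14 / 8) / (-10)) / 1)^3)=-32000 / 343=-93.29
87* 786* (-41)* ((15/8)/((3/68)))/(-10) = 23831127/2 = 11915563.50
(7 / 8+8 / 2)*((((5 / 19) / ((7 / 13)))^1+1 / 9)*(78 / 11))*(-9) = -546039 / 2926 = -186.62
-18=-18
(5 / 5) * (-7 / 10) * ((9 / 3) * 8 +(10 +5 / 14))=-481 / 20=-24.05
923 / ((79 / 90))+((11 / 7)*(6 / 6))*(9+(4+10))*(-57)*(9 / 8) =-5601411 / 4424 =-1266.14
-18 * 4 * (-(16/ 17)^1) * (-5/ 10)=-576/ 17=-33.88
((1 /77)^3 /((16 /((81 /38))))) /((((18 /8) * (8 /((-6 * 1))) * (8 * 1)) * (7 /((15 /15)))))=-0.00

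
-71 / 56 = -1.27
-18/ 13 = -1.38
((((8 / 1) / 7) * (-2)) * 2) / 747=-32 / 5229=-0.01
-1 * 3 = -3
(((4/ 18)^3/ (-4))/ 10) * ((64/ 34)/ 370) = -16/ 11463525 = -0.00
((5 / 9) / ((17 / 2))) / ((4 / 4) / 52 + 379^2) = 520 / 1142807949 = 0.00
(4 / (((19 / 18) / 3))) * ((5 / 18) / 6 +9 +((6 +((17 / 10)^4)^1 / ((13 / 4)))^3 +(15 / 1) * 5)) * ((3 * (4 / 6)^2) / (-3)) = -661260379867048547 / 183440917968750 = -3604.76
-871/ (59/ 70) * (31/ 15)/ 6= -189007/ 531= -355.95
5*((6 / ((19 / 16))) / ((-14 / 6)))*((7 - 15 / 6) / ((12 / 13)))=-7020 / 133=-52.78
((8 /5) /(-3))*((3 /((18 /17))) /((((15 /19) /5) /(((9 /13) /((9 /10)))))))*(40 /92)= -25840 /8073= -3.20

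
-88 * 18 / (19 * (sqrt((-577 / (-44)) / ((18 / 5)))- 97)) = 0.88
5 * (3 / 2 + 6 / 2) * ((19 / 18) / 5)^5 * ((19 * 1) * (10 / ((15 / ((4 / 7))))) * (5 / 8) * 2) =47045881 / 551124000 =0.09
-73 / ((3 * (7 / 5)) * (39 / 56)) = -2920 / 117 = -24.96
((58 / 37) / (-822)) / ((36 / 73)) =-2117 / 547452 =-0.00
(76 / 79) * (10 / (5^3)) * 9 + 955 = 1887493 / 1975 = 955.69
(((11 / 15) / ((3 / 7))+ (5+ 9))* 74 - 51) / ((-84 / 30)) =-397.01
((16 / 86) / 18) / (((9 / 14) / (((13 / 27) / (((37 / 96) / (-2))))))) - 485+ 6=-555609473 / 1159839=-479.04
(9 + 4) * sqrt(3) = 13 * sqrt(3) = 22.52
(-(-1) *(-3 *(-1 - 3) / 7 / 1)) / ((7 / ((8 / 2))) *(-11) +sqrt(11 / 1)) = -48 / 523 - 192 *sqrt(11) / 40271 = -0.11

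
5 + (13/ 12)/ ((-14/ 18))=101/ 28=3.61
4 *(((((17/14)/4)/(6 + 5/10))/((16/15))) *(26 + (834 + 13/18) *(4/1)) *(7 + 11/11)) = 4714.54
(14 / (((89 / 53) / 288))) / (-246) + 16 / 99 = -3467600 / 361251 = -9.60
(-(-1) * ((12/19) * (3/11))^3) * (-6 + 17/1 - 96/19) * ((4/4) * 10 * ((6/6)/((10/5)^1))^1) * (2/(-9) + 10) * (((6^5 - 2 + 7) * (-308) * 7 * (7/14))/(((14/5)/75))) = -478594992960000/1433531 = -333857442.19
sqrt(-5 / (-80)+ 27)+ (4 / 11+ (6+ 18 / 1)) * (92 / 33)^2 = sqrt(433) / 4+ 2268352 / 11979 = 194.56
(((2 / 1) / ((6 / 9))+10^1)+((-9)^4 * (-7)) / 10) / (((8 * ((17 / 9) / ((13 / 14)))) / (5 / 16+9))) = -798379101 / 304640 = -2620.73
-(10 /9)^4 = -10000 /6561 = -1.52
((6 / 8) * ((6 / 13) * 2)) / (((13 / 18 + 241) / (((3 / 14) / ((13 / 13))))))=243 / 395941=0.00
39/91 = 3/7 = 0.43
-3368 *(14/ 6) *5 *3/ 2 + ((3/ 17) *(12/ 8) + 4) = -2003815/ 34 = -58935.74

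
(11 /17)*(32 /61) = 352 /1037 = 0.34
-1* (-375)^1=375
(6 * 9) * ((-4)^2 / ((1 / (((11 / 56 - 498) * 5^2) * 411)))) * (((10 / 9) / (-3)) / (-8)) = -1432180875 / 7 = -204597267.86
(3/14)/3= 1/14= 0.07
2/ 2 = 1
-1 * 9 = -9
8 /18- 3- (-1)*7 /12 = -71 /36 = -1.97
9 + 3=12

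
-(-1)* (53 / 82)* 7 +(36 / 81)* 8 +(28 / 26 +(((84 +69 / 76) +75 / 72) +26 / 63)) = 487530397 / 5104008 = 95.52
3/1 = 3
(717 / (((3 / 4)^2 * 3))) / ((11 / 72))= 30592 / 11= 2781.09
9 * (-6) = -54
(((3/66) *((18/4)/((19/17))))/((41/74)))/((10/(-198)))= -50949/7790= -6.54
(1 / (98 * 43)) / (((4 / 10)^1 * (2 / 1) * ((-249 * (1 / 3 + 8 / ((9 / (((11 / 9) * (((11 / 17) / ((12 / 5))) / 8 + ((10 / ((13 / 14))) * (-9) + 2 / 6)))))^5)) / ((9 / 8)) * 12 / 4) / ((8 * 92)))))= 107725987960236743591157710192640 / 1016063450305579057438615156721957268913639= 0.00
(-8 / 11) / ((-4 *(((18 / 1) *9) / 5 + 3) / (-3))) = -10 / 649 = -0.02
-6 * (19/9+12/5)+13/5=-367/15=-24.47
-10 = -10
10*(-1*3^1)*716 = -21480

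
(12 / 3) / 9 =4 / 9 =0.44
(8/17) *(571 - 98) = 3784/17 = 222.59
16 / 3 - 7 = -5 / 3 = -1.67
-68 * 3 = -204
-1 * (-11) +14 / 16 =95 / 8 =11.88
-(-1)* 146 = 146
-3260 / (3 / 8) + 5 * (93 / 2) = -50765 / 6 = -8460.83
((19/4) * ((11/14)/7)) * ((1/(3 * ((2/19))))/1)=3971/2352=1.69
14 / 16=7 / 8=0.88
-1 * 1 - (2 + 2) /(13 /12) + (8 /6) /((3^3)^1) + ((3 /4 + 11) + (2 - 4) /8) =6.86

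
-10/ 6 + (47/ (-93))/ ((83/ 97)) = -5808/ 2573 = -2.26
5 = 5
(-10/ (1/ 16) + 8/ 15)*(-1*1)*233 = 557336/ 15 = 37155.73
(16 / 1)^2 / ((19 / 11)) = 2816 / 19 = 148.21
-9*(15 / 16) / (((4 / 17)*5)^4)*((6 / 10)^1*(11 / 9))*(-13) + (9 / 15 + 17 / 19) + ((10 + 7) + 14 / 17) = 50693651221 / 826880000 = 61.31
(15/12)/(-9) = -5/36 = -0.14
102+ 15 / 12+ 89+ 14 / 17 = 13129 / 68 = 193.07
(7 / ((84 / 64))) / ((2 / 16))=128 / 3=42.67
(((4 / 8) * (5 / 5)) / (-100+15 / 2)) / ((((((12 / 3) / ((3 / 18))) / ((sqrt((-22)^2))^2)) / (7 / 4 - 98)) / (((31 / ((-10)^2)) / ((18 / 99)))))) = 17.89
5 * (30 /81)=50 /27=1.85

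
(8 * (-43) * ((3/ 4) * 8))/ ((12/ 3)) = -516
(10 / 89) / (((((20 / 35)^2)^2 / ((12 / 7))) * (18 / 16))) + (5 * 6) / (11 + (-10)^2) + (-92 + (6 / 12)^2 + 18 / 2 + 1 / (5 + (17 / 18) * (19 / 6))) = -1376859877 / 17051154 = -80.75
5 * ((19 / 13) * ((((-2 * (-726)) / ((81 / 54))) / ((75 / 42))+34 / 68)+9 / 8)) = 2066079 / 520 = 3973.23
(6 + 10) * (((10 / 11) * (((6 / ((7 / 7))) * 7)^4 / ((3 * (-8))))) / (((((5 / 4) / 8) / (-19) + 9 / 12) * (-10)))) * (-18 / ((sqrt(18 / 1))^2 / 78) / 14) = -7027098624 / 4961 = -1416468.18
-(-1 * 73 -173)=246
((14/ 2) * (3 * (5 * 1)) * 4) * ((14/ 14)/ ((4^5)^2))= 105/ 262144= 0.00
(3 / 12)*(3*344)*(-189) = -48762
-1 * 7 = -7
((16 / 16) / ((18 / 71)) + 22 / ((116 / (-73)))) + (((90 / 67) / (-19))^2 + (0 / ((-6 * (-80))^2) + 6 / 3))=-3339416698 / 422958069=-7.90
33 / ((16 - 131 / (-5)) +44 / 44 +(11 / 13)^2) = 27885 / 37109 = 0.75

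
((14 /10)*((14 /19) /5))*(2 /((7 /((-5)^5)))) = -3500 /19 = -184.21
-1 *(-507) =507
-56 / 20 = -14 / 5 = -2.80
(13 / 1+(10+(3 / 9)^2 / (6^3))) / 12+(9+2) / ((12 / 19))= 451009 / 23328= 19.33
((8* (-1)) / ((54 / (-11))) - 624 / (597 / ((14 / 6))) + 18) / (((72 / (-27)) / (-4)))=46183 / 1791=25.79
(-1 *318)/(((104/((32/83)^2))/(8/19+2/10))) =-0.28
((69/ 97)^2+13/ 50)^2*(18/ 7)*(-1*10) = -166968481743/ 11066160125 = -15.09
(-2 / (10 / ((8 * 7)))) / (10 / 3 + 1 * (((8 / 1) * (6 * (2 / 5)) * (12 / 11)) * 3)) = -924 / 5459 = -0.17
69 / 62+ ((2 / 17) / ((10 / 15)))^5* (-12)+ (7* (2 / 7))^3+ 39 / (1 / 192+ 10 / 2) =46126969235 / 2728965154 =16.90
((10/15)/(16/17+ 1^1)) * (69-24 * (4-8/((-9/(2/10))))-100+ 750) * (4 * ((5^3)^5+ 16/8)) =38519775393149432/1485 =25939242688989.52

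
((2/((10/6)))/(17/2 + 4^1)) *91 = 1092/125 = 8.74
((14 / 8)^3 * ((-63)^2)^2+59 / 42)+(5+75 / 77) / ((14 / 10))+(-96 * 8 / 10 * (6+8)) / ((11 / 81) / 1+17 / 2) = 61115792161131109 / 723898560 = 84425906.53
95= 95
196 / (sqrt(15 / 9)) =196 * sqrt(15) / 5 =151.82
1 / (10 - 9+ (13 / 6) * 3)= 2 / 15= 0.13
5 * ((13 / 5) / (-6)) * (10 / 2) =-65 / 6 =-10.83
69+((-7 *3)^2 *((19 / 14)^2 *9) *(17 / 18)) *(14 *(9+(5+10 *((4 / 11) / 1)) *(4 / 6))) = 62766135 / 44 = 1426503.07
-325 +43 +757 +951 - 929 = 497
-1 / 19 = -0.05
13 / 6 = 2.17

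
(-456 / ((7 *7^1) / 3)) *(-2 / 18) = 152 / 49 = 3.10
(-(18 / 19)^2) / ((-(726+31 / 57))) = 972 / 786847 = 0.00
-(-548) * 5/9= 2740/9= 304.44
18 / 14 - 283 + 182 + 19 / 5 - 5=-3532 / 35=-100.91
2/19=0.11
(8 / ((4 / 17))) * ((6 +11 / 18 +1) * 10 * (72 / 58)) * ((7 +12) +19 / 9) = 17700400 / 261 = 67817.62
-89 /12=-7.42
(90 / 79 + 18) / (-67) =-1512 / 5293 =-0.29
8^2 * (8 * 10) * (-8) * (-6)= 245760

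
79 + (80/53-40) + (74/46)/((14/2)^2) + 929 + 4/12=173794918/179193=969.88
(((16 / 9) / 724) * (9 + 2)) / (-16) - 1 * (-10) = 10.00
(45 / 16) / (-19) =-45 / 304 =-0.15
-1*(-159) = 159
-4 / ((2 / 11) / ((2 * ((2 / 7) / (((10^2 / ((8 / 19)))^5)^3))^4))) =-0.00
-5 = -5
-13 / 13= -1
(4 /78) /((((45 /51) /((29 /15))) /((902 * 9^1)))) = 912.18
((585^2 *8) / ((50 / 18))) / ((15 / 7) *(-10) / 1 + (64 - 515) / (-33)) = -20697768 / 163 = -126980.17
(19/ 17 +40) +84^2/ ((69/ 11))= 455901/ 391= 1165.99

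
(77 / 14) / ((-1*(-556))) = 11 / 1112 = 0.01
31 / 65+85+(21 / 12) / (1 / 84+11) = 1029771 / 12025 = 85.64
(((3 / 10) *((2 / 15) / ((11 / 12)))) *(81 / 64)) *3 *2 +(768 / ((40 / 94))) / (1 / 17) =67500249 / 2200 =30681.93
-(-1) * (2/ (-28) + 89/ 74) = 293/ 259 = 1.13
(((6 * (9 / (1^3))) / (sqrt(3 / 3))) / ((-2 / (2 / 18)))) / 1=-3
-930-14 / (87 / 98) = -82282 / 87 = -945.77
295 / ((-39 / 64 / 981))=-474904.62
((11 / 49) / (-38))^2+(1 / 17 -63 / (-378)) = 0.23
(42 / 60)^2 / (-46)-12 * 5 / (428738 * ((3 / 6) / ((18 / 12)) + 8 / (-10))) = -71458567 / 6902681800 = -0.01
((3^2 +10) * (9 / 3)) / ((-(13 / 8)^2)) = -3648 / 169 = -21.59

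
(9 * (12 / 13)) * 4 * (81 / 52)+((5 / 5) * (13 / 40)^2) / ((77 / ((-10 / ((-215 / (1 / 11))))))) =254888754961 / 4924119200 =51.76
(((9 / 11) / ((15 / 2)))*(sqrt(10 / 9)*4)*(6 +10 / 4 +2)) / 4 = 21*sqrt(10) / 55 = 1.21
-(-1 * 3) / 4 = 3 / 4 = 0.75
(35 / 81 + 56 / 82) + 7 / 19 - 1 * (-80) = 5141524 / 63099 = 81.48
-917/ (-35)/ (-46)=-131/ 230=-0.57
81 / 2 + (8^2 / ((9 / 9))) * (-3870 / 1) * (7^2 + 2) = -25263279 / 2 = -12631639.50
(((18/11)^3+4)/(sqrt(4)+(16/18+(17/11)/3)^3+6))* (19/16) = 38630439/41792044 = 0.92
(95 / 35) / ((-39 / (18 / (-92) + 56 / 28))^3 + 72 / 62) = -336782543 / 1252786607604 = -0.00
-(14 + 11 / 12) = -14.92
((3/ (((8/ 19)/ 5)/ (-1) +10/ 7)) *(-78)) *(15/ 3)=-129675/ 149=-870.30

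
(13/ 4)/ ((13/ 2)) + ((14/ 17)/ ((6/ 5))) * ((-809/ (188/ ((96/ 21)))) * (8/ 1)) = -515363/ 4794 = -107.50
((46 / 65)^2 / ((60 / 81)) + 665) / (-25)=-14062408 / 528125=-26.63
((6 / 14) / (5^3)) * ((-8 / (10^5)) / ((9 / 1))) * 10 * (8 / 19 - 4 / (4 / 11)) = 67 / 20781250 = 0.00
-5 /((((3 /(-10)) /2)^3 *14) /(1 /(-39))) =-20000 /7371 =-2.71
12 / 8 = 3 / 2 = 1.50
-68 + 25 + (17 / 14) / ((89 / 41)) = -52881 / 1246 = -42.44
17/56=0.30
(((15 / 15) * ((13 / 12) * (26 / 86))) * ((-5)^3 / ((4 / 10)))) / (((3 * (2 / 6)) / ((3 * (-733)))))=77423125 / 344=225067.22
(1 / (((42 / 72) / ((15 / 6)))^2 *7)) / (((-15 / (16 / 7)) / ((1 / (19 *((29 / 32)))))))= -30720 / 1322951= -0.02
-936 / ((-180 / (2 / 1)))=52 / 5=10.40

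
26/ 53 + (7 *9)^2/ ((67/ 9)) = 1894955/ 3551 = 533.64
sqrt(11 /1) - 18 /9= -2+sqrt(11)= 1.32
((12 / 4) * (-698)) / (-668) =1047 / 334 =3.13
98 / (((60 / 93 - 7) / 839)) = -2548882 / 197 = -12938.49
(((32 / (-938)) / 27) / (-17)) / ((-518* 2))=-4 / 55755189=-0.00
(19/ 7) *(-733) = -13927/ 7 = -1989.57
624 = 624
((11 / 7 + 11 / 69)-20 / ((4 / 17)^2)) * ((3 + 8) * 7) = -7640501 / 276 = -27682.97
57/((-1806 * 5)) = -19/3010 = -0.01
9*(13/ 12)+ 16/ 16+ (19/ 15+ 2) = 841/ 60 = 14.02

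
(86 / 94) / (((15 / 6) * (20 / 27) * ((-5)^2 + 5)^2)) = 129 / 235000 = 0.00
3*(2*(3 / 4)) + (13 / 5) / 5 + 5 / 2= 188 / 25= 7.52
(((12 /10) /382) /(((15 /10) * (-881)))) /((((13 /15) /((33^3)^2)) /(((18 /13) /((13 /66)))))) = -9205583683032 /369691387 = -24900.73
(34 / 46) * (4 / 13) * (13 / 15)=68 / 345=0.20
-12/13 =-0.92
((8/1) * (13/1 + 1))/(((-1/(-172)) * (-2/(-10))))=96320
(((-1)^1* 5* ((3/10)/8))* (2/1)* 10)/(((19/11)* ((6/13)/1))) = -715/152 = -4.70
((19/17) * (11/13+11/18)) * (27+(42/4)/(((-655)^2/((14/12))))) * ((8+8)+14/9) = 23716024262909/30719906100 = 772.01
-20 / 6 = -10 / 3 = -3.33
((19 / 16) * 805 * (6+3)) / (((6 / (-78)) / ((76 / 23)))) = -1478295 / 4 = -369573.75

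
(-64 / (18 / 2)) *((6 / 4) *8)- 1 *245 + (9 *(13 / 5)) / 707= -3502834 / 10605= -330.30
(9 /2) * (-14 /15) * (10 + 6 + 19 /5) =-2079 /25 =-83.16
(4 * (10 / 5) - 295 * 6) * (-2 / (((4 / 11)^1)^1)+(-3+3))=9691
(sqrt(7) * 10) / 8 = 5 * sqrt(7) / 4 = 3.31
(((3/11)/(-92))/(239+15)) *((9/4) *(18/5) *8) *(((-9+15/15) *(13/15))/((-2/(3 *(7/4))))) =-22113/1606550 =-0.01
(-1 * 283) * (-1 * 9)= 2547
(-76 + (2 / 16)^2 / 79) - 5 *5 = -510655 / 5056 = -101.00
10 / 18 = 5 / 9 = 0.56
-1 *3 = -3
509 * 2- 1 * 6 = 1012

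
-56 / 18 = -28 / 9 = -3.11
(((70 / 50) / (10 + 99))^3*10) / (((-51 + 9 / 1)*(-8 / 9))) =0.00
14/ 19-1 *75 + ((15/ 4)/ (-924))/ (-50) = -17383501/ 234080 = -74.26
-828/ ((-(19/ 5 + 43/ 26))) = 107640/ 709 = 151.82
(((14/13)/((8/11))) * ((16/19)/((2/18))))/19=2772/4693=0.59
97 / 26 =3.73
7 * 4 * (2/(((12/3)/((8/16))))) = 7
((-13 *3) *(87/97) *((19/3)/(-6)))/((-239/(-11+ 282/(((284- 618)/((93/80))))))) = 1146602899/619449760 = 1.85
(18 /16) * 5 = 45 /8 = 5.62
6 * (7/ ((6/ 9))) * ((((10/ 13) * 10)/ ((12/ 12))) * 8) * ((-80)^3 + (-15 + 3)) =-25805404800/ 13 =-1985031138.46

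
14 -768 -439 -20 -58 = -1271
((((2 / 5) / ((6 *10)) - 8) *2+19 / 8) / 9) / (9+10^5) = -8167 / 540048600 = -0.00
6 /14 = 3 /7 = 0.43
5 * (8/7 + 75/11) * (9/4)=27585/308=89.56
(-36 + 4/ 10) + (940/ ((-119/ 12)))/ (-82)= -840262/ 24395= -34.44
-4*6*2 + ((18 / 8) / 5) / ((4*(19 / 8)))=-9111 / 190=-47.95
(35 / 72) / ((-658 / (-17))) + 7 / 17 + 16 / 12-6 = -488107 / 115056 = -4.24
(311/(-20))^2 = 96721/400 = 241.80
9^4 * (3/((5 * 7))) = 19683/35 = 562.37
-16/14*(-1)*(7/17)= 8/17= 0.47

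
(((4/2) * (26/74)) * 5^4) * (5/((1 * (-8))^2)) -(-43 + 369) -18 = -366671/1184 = -309.69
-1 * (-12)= 12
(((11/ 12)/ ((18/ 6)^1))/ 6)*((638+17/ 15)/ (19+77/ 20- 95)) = -105457/ 233766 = -0.45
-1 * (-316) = 316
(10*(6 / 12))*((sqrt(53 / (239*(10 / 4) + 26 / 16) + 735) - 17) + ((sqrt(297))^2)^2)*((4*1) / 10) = 2*sqrt(16887076247) / 4793 + 176384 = 176438.23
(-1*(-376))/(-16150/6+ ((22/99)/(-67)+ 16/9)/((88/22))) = -453456/3245615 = -0.14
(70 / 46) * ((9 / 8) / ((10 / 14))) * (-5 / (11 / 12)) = -6615 / 506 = -13.07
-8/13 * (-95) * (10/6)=3800/39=97.44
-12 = -12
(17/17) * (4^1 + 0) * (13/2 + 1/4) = 27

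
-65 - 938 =-1003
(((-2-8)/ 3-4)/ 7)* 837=-6138/ 7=-876.86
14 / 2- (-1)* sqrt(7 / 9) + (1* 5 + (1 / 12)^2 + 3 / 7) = sqrt(7) / 3 + 12535 / 1008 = 13.32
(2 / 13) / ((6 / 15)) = 5 / 13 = 0.38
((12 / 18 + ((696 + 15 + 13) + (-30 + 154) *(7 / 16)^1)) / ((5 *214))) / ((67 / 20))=9347 / 43014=0.22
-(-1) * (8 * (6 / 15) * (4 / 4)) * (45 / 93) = 48 / 31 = 1.55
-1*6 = -6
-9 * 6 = -54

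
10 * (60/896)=75/112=0.67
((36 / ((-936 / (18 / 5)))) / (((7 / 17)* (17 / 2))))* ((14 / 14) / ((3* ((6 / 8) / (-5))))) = 8 / 91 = 0.09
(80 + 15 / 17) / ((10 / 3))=24.26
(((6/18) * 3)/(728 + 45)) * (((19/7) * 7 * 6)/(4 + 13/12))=1368/47153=0.03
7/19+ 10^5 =1900007/19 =100000.37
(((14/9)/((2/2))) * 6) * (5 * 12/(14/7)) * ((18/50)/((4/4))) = 504/5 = 100.80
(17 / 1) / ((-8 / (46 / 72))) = -391 / 288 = -1.36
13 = 13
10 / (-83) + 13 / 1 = 1069 / 83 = 12.88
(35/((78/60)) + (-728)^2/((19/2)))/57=13786234/14079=979.21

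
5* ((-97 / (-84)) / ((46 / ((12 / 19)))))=485 / 6118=0.08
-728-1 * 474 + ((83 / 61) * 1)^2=-4465753 / 3721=-1200.15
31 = 31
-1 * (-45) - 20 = 25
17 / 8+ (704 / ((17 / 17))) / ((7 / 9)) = 50807 / 56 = 907.27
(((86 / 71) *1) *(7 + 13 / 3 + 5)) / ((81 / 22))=92708 / 17253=5.37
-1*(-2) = 2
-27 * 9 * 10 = -2430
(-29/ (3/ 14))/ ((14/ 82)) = -2378/ 3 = -792.67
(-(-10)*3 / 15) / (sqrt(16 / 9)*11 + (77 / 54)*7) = 108 / 1331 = 0.08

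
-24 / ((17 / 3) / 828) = -59616 / 17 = -3506.82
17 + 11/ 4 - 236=-865/ 4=-216.25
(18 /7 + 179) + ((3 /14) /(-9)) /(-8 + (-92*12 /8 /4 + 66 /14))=2017084 /11109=181.57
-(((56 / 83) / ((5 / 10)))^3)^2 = -1973822685184 / 326940373369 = -6.04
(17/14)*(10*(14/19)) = 170/19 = 8.95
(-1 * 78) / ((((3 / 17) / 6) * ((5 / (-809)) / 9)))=19309212 / 5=3861842.40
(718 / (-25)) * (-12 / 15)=2872 / 125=22.98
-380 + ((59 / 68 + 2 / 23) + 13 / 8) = -1180571 / 3128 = -377.42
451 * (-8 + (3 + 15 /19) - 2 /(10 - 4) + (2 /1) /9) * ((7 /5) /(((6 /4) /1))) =-4666046 /2565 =-1819.12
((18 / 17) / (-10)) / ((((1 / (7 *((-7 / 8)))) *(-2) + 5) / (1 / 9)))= -49 / 22185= -0.00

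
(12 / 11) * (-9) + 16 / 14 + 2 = -6.68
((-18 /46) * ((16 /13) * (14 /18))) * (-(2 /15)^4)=1792 /15136875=0.00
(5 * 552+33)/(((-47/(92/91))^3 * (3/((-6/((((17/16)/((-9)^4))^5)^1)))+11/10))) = -297806956886190879644888743280640/11784491758483465816329024713079493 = -0.03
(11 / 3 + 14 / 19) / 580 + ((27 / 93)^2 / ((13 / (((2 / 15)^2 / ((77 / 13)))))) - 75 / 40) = -45682681841 / 24463408200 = -1.87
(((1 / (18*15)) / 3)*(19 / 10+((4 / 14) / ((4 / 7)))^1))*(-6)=-4 / 225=-0.02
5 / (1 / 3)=15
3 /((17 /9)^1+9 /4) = 108 /149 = 0.72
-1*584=-584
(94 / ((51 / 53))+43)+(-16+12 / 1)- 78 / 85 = 34621 / 255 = 135.77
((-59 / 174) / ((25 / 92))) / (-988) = 1357 / 1074450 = 0.00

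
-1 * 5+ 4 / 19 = -91 / 19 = -4.79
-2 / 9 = -0.22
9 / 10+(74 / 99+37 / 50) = 5909 / 2475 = 2.39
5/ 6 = 0.83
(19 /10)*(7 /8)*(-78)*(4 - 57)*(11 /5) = 3024021 /200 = 15120.10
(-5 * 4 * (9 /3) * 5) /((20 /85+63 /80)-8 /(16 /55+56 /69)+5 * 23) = -71128000 /25787831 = -2.76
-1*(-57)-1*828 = -771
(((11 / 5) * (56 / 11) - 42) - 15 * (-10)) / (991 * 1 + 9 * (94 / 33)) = 0.12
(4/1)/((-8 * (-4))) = 1/8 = 0.12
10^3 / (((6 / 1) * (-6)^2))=125 / 27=4.63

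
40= 40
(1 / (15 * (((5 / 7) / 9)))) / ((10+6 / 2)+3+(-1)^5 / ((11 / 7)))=231 / 4225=0.05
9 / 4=2.25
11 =11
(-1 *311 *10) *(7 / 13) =-21770 / 13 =-1674.62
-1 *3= -3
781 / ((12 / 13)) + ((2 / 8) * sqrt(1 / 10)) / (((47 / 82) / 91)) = 3731 * sqrt(10) / 940 + 10153 / 12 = 858.63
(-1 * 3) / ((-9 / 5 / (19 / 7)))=95 / 21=4.52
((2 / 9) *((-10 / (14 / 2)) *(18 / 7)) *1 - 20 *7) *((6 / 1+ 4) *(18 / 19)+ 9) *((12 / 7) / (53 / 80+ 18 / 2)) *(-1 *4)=9300096000 / 5037641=1846.12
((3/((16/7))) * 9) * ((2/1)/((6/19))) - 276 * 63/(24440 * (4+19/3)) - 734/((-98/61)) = 39472193653/74248720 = 531.62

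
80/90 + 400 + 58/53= 191746/477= 401.98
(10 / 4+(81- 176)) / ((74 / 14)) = -35 / 2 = -17.50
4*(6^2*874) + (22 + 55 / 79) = 9944417 / 79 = 125878.70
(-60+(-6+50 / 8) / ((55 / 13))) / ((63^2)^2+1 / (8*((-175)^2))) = -161540750 / 42454229895011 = -0.00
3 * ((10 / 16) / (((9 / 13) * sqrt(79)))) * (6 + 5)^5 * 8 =10468315 * sqrt(79) / 237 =392592.48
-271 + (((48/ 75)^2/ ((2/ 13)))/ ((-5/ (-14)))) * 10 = -122783/ 625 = -196.45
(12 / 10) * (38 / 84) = 19 / 35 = 0.54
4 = 4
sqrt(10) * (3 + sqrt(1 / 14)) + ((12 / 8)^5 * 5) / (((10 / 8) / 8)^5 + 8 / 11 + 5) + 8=sqrt(10) * (sqrt(14) + 42) / 14 + 30925926968 / 2113963591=24.96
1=1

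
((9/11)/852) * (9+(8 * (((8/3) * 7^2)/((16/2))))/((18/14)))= 2987/28116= 0.11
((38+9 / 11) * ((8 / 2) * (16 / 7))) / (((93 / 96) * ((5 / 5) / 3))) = 374784 / 341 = 1099.07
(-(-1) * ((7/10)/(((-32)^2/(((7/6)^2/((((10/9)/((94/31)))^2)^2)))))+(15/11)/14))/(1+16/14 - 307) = -271267550815539/554975538022400000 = -0.00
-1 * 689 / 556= -689 / 556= -1.24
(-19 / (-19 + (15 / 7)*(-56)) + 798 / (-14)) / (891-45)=-3952 / 58797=-0.07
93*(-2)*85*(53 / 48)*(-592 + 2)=41198225 / 4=10299556.25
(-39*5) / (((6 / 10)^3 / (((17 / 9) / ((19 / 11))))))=-1519375 / 1539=-987.25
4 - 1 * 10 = -6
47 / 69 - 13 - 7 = -1333 / 69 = -19.32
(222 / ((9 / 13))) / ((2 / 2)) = 962 / 3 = 320.67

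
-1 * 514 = -514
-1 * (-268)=268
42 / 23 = 1.83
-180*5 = -900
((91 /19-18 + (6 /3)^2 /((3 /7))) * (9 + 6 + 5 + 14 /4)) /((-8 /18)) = 31161 /152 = 205.01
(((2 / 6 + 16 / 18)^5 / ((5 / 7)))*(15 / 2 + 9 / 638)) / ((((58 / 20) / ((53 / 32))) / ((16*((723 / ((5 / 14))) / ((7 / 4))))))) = 8367552754792 / 27589005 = 303293.02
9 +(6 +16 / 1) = 31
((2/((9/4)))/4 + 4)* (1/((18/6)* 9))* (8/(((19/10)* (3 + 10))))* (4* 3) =640/1053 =0.61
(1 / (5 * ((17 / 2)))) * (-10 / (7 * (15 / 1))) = -4 / 1785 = -0.00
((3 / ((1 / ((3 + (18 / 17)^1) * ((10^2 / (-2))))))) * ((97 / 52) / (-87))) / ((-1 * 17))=-167325 / 217906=-0.77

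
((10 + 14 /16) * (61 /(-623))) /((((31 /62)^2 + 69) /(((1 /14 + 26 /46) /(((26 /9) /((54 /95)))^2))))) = -12848294763 /33901396927580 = -0.00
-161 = -161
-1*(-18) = 18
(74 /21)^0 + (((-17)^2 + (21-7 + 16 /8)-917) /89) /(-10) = 751 /445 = 1.69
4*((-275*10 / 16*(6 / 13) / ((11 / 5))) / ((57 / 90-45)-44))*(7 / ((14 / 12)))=337500 / 34463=9.79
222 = 222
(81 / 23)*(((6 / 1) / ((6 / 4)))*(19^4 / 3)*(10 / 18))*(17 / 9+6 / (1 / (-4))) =-518677580 / 69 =-7517066.38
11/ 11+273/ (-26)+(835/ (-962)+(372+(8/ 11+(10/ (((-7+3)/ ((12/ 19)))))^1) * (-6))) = 36868213/ 100529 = 366.74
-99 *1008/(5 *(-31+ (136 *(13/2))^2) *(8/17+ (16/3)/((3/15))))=-70686/75103625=-0.00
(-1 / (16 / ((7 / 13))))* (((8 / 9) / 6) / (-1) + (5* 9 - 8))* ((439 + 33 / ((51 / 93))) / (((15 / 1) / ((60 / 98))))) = -4221785 / 167076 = -25.27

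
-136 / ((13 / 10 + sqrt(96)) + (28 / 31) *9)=123233680 / 681671 - 52278400 *sqrt(6) / 681671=-7.07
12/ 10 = 1.20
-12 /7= -1.71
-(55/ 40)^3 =-1331/ 512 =-2.60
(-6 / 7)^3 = -216 / 343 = -0.63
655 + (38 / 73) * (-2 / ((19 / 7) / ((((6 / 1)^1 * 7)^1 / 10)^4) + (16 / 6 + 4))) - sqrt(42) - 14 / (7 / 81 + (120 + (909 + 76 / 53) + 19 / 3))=648.35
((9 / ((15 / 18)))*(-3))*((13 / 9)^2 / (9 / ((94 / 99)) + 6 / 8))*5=-63544 / 1923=-33.04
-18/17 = -1.06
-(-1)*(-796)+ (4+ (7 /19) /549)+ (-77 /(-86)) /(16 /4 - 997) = -235167714499 /296928846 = -792.00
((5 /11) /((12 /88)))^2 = 100 /9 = 11.11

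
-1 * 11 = -11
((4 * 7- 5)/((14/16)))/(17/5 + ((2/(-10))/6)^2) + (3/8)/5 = 6688281/857080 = 7.80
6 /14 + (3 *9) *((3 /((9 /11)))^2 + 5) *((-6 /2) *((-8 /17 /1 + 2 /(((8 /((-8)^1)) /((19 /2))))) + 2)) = 3106077 /119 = 26101.49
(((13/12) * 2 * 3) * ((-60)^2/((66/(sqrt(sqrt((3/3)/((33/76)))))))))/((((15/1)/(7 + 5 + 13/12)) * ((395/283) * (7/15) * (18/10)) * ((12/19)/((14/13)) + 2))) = 274361425 * 19^(1/4) * sqrt(2) * 33^(3/4)/88783992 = 125.63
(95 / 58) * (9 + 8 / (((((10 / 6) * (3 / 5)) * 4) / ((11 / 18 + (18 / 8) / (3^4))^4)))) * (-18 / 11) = -744620735 / 29766528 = -25.02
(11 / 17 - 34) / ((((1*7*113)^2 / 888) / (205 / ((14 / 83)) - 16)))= -603871524 / 10636577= -56.77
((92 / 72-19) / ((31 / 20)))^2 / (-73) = -10176100 / 5682393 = -1.79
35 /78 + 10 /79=3545 /6162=0.58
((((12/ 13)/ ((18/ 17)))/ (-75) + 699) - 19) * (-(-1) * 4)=2719.95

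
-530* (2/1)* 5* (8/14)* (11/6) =-116600/21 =-5552.38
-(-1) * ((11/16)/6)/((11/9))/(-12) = -1/128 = -0.01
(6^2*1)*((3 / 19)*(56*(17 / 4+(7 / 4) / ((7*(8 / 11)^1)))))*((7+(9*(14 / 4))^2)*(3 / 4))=333145953 / 304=1095874.85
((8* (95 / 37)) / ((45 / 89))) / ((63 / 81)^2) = 121752 / 1813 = 67.15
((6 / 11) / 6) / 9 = 1 / 99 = 0.01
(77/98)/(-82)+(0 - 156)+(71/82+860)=809175/1148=704.86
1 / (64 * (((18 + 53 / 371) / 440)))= 0.38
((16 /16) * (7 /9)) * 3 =7 /3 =2.33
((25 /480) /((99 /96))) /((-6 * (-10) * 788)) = 1 /936144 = 0.00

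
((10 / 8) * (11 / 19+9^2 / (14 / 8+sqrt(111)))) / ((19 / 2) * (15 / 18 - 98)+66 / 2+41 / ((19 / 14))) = -0.01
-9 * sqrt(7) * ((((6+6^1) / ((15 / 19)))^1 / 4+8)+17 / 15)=-582 * sqrt(7) / 5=-307.97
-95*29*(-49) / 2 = 134995 / 2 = 67497.50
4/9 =0.44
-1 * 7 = -7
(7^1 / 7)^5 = 1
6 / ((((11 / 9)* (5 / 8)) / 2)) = 864 / 55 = 15.71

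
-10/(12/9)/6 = -5/4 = -1.25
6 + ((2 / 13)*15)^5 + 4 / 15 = 71.71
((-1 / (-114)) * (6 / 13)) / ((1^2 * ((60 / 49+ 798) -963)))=-49 / 1982175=-0.00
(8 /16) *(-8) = -4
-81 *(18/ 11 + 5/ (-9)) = -963/ 11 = -87.55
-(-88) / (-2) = -44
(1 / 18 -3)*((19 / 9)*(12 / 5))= -2014 / 135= -14.92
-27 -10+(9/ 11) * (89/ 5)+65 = 2341/ 55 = 42.56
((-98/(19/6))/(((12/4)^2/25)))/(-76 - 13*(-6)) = -2450/57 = -42.98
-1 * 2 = -2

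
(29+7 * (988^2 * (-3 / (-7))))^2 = 8575883828521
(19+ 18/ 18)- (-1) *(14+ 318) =352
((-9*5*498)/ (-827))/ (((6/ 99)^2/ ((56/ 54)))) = 6327090/ 827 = 7650.65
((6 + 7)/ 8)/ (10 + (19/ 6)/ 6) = 117/ 758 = 0.15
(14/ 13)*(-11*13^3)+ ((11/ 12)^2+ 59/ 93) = -116173481/ 4464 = -26024.53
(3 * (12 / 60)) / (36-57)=-1 / 35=-0.03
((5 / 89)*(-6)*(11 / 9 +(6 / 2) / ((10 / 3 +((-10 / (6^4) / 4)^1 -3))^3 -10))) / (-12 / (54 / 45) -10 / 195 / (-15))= 1402450952696625 / 45153222310575836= 0.03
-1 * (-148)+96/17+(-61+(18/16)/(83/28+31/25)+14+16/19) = 22762751/211242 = 107.76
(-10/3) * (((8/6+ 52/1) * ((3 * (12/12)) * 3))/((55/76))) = -2210.91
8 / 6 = 4 / 3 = 1.33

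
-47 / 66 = -0.71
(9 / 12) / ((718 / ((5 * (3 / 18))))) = 5 / 5744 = 0.00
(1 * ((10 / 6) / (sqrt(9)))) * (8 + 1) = 5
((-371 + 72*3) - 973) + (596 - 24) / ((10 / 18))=-492 / 5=-98.40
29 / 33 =0.88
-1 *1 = -1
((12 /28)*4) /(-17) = -12 /119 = -0.10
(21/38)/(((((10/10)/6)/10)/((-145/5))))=-18270/19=-961.58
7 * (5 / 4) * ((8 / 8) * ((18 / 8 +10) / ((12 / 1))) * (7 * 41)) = 492205 / 192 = 2563.57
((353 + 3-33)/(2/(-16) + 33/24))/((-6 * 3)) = -646/45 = -14.36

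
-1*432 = -432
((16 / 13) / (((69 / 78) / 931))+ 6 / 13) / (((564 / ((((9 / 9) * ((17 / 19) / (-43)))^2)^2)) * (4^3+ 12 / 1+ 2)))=16179437557 / 2930239547654053284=0.00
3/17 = 0.18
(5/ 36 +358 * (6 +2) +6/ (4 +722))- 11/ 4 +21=6277861/ 2178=2882.40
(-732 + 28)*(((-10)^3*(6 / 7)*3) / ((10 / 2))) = 2534400 / 7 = 362057.14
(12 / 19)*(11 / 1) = 132 / 19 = 6.95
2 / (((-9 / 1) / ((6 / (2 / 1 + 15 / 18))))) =-8 / 17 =-0.47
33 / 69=11 / 23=0.48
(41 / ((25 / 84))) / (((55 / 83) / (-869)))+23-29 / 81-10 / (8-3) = -180637.82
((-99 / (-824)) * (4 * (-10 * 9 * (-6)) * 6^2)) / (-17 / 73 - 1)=-780516 / 103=-7577.83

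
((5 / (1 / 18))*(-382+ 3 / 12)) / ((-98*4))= 68715 / 784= 87.65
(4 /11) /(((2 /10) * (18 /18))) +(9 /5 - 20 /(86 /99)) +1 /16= -19.34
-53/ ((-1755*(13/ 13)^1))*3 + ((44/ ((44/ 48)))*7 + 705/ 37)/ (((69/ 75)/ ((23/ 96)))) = 64105627/ 692640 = 92.55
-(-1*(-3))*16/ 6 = -8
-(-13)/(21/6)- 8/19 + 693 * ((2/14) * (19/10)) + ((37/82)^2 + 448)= 639.60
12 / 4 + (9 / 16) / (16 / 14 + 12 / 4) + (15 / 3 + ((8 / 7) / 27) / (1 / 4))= 728323 / 87696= 8.31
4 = 4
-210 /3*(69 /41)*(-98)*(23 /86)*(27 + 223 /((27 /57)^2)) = 150038524300 /47601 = 3152003.62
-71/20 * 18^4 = -1863324/5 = -372664.80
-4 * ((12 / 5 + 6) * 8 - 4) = -1264 / 5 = -252.80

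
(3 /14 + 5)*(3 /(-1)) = -219 /14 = -15.64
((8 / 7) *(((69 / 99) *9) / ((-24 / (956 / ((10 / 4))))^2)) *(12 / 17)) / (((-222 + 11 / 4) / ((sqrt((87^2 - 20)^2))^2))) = -333912909.47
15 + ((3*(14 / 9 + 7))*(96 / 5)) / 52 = 1591 / 65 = 24.48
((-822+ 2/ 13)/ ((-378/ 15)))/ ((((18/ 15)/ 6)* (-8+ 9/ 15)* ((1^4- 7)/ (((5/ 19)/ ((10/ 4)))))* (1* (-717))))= -667750/ 1238453307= -0.00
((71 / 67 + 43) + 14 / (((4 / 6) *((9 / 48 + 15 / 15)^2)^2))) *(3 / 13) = 1430750232 / 113509591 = 12.60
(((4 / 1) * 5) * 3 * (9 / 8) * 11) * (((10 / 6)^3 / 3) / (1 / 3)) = 6875 / 2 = 3437.50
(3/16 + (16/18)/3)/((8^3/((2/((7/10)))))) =1045/387072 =0.00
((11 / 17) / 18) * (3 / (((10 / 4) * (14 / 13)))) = 0.04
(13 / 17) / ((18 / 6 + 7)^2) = 13 / 1700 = 0.01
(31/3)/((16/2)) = 31/24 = 1.29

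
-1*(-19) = 19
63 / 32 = 1.97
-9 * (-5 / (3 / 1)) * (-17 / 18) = -85 / 6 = -14.17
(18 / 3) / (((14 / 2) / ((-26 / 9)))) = -52 / 21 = -2.48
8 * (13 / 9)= 104 / 9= 11.56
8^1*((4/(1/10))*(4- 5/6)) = 3040/3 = 1013.33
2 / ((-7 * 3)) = -2 / 21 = -0.10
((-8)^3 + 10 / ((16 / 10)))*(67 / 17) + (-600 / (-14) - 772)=-76227 / 28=-2722.39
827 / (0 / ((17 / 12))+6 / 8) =3308 / 3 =1102.67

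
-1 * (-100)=100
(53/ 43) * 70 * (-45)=-3882.56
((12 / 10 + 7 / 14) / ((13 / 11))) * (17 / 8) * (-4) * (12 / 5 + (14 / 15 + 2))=-12716 / 195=-65.21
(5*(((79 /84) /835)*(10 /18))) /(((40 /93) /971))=2377979 /336672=7.06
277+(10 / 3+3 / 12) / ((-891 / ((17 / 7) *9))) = 2302801 / 8316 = 276.91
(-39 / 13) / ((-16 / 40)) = 15 / 2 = 7.50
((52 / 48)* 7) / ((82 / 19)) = 1729 / 984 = 1.76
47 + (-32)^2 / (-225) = 9551 / 225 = 42.45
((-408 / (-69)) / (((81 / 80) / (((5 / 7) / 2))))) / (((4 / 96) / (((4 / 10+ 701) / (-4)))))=-1816960 / 207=-8777.58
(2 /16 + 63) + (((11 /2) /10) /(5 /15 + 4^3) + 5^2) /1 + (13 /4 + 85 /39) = 93.56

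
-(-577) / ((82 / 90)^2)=1168425 / 1681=695.08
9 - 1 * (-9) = 18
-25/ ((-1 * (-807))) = -25/ 807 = -0.03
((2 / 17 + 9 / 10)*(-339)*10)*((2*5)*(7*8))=-32842320 / 17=-1931901.18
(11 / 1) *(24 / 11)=24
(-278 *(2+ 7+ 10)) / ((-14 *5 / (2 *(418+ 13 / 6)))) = 6657961 / 105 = 63409.15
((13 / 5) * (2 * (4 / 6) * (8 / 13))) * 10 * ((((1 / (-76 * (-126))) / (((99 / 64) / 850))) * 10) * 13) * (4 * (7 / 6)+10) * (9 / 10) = 22630400 / 10773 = 2100.66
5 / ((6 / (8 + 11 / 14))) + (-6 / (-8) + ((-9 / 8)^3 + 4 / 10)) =126293 / 17920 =7.05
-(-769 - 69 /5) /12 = 1957 /30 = 65.23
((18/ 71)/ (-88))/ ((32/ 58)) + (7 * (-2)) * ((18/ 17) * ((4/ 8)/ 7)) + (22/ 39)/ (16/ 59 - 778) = -809563203245/ 760317070656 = -1.06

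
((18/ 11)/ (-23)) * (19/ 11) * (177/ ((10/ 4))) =-121068/ 13915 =-8.70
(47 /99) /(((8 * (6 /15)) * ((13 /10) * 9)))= 1175 /92664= 0.01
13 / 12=1.08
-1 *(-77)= 77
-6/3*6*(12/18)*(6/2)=-24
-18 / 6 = -3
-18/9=-2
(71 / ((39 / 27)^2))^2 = 33074001 / 28561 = 1158.01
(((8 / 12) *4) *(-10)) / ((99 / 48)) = -1280 / 99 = -12.93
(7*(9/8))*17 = 1071/8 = 133.88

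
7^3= 343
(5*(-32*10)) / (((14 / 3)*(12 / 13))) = -2600 / 7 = -371.43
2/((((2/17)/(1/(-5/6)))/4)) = -408/5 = -81.60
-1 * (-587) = 587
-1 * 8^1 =-8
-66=-66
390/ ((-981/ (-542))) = 70460/ 327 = 215.47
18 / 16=1.12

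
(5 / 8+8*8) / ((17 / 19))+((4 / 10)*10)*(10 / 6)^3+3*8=421349 / 3672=114.75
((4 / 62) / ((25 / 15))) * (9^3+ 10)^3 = 2421500514 / 155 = 15622583.96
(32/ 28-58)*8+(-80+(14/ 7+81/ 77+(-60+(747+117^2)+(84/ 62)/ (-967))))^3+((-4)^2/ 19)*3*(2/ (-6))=683143411708274587162183474759259/ 233663178582948366791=2923624577270.59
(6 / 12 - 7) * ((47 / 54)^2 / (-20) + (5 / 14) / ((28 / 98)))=-918983 / 116640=-7.88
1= 1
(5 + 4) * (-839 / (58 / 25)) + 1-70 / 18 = -1700483 / 522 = -3257.63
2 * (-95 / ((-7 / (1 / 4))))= 95 / 14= 6.79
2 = 2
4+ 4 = 8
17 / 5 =3.40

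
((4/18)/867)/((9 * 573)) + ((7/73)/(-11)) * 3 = -845039885/32312777013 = -0.03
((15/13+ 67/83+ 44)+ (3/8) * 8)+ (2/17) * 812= 2650389/18343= 144.49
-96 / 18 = -16 / 3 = -5.33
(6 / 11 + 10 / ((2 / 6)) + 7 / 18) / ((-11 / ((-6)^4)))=-441000 / 121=-3644.63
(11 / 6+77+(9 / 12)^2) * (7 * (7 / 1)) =186739 / 48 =3890.40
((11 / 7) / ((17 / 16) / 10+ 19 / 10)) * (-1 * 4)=-7040 / 2247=-3.13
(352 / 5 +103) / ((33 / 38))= 10982 / 55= 199.67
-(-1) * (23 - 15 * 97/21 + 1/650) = -210593/4550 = -46.28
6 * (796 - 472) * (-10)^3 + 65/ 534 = -1038095935/ 534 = -1943999.88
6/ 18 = 1/ 3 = 0.33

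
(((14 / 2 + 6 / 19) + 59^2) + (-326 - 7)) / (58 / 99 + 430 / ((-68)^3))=933100385184 / 172847617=5398.40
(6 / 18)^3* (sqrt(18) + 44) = sqrt(2) / 9 + 44 / 27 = 1.79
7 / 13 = 0.54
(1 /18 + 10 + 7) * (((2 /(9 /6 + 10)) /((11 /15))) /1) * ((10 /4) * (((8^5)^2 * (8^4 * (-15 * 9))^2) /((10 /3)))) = 251979776851099779072000 /253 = 995967497435176992379.45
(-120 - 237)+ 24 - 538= -871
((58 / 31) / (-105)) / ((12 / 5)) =-29 / 3906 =-0.01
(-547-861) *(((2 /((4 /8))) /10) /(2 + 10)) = -704 /15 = -46.93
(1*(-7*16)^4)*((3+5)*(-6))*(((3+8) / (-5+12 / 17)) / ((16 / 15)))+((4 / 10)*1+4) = 6620582708806 / 365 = 18138582763.85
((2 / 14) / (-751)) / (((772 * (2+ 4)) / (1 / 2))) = -1 / 48700848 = -0.00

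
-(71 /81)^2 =-5041 /6561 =-0.77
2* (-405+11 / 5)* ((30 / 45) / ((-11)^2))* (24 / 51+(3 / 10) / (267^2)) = -7657457596 / 3666036825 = -2.09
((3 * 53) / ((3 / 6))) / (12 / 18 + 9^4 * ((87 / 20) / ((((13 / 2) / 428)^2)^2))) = 68117985 / 114925292249241557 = 0.00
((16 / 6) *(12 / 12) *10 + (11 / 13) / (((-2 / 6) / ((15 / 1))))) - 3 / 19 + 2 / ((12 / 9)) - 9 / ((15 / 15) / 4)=-68273 / 1482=-46.07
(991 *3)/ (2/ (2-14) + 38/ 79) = 1409202/ 149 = 9457.73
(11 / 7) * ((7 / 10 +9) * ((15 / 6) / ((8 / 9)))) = 9603 / 224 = 42.87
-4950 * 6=-29700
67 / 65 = 1.03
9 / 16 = 0.56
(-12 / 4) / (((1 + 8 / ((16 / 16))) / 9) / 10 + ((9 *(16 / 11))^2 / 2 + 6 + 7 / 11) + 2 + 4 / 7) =-8470 / 268199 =-0.03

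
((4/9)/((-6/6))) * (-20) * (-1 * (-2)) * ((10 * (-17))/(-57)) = 27200/513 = 53.02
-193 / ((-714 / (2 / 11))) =193 / 3927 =0.05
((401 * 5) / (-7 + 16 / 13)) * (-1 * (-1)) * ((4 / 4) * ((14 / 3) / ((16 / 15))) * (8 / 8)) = -36491 / 24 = -1520.46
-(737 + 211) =-948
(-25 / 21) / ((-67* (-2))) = -25 / 2814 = -0.01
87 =87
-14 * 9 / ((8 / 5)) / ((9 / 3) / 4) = -105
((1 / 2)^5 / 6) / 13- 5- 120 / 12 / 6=-16639 / 2496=-6.67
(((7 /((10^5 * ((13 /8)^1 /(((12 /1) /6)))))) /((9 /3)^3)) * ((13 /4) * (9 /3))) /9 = 7 /2025000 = 0.00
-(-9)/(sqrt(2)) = 9 * sqrt(2)/2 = 6.36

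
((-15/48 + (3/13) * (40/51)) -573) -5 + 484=-332849/3536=-94.13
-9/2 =-4.50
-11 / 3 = -3.67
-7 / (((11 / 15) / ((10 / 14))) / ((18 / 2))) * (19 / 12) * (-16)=1554.55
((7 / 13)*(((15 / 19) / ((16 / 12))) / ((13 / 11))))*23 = 79695 / 12844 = 6.20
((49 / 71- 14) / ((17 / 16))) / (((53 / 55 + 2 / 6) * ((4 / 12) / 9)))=-33679800 / 129149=-260.78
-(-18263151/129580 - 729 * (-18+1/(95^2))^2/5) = 47379.56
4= 4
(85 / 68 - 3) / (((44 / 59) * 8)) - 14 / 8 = -2877 / 1408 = -2.04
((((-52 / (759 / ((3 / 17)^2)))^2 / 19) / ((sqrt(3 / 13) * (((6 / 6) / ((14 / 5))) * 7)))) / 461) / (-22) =-8112 * sqrt(39) / 2575454867697305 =-0.00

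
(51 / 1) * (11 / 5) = 561 / 5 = 112.20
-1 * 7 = -7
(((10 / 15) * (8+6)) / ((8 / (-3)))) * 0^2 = 0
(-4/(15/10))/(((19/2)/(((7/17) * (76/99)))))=-448/5049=-0.09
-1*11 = -11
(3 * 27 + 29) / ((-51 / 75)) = -2750 / 17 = -161.76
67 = 67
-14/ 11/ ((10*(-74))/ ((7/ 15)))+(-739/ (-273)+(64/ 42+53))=45421837/ 793650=57.23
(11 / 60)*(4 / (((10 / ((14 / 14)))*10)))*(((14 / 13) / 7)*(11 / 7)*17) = 2057 / 68250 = 0.03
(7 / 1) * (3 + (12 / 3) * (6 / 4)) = 63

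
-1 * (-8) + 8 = 16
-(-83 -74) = 157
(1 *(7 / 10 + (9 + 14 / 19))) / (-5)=-1983 / 950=-2.09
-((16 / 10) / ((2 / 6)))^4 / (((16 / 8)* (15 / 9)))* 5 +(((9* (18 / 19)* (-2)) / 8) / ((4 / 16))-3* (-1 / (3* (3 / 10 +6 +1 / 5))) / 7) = -869651056 / 1080625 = -804.77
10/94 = 5/47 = 0.11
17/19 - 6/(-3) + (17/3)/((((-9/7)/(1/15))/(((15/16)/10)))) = 235339/82080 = 2.87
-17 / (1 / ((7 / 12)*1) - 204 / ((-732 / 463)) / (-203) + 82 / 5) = -1052555 / 1082191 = -0.97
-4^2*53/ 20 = -212/ 5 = -42.40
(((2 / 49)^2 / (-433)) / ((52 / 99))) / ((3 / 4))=-132 / 13515229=-0.00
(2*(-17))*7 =-238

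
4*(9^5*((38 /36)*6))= 1495908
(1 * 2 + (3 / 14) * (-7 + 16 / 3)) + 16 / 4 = 79 / 14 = 5.64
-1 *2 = -2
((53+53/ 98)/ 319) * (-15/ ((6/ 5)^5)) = -828125/ 818496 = -1.01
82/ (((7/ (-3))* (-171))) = 82/ 399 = 0.21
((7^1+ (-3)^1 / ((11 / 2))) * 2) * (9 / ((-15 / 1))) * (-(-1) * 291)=-123966 / 55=-2253.93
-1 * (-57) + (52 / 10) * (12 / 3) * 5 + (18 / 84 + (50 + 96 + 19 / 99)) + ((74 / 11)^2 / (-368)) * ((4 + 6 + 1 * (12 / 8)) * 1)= 18660613 / 60984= 305.99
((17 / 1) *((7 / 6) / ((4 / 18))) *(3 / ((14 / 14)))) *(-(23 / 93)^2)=-62951 / 3844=-16.38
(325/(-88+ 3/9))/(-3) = 325/263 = 1.24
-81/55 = -1.47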